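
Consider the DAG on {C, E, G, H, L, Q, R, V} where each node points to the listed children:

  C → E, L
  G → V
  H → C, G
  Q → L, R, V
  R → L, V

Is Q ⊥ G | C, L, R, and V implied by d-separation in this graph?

6 paths connect Q and G; each must be blocked for d-separation to hold:
Path 1: Q → R → V ← G
  R is a chain here and R is conditioned on, so the path is blocked at R.
Path 2: Q → R → L ← C ← H → G
  R is a chain here and R is conditioned on, so the path is blocked at R.
Path 3: Q → V ← R → L ← C ← H → G
  R is a fork here and R is conditioned on, so the path is blocked at R.
Path 4: Q → V ← G
  V is a collider and V is conditioned on, which opens it — no node blocks this path, so it is active.
Path 5: Q → L ← R → V ← G
  R is a fork here and R is conditioned on, so the path is blocked at R.
Path 6: Q → L ← C ← H → G
  C is a chain here and C is conditioned on, so the path is blocked at C.
Since the path Q → V ← G is active, Q and G are not d-separated given {C, L, R, V}.

No — Q and G are not d-separated given {C, L, R, V}.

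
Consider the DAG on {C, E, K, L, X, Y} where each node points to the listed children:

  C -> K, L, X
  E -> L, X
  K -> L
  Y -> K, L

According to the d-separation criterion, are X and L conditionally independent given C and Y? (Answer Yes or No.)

Enumerating the 4 paths from X to L and testing each for blocking by {C, Y}:
  1. X ← E → L — E:fork[open] ⇒ active
  2. X ← C → K → L — C:fork[blocks]; K:chain[open] ⇒ blocked
  3. X ← C → K ← Y → L — C:fork[blocks]; K:collider[blocks]; Y:fork[blocks] ⇒ blocked
  4. X ← C → L — C:fork[blocks] ⇒ blocked
At least one path is unblocked, so d-separation fails.

No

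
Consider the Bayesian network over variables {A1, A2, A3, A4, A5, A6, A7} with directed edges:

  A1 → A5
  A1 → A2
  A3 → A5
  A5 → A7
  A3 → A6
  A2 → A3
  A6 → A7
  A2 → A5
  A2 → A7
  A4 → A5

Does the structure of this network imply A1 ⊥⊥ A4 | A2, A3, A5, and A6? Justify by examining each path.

There are 6 undirected paths between A1 and A4; checking each against the conditioning set {A2, A3, A5, A6}:
Path 1: A1 → A2 → A5 ← A4
  A2 is a chain here and A2 is conditioned on, so the path is blocked at A2.
Path 2: A1 → A2 → A3 → A5 ← A4
  A2 is a chain here and A2 is conditioned on, so the path is blocked at A2.
Path 3: A1 → A2 → A3 → A6 → A7 ← A5 ← A4
  A2 is a chain here and A2 is conditioned on, so the path is blocked at A2.
Path 4: A1 → A2 → A7 ← A5 ← A4
  A2 is a chain here and A2 is conditioned on, so the path is blocked at A2.
Path 5: A1 → A2 → A7 ← A6 ← A3 → A5 ← A4
  A2 is a chain here and A2 is conditioned on, so the path is blocked at A2.
Path 6: A1 → A5 ← A4
  A5 is a collider and A5 is conditioned on, which opens it — no node blocks this path, so it is active.
At least one path is unblocked, so d-separation fails.

No — A1 and A4 are not d-separated given {A2, A3, A5, A6}.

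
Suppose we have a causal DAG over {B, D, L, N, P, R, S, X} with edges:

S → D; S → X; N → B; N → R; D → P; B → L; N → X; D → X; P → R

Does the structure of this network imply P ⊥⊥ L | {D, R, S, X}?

There are 3 undirected paths between P and L; checking each against the conditioning set {D, R, S, X}:
Path 1: P ← D ← S → X ← N → B → L
  D is a chain here and D is conditioned on, so the path is blocked at D.
Path 2: P ← D → X ← N → B → L
  D is a fork here and D is conditioned on, so the path is blocked at D.
Path 3: P → R ← N → B → L
  R is a collider and R is conditioned on, which opens it; N is a fork and N is not conditioned on; B is a chain and B is not conditioned on — no node blocks this path, so it is active.
Because an active path exists, P and L are not d-separated.

No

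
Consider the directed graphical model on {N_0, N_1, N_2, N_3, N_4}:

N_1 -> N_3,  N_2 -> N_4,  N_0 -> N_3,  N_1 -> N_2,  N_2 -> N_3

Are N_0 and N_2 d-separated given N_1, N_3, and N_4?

We examine all 2 paths between N_0 and N_2:
Path 1: N_0 → N_3 ← N_1 → N_2
  N_1 is a fork here and N_1 is conditioned on, so the path is blocked at N_1.
Path 2: N_0 → N_3 ← N_2
  N_3 is a collider and N_3 is conditioned on, which opens it — no node blocks this path, so it is active.
At least one path is unblocked, so d-separation fails.

No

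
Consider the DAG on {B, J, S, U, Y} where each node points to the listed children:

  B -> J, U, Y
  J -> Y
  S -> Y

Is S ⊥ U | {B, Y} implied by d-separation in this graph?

Yes

There are 2 undirected paths between S and U; checking each against the conditioning set {B, Y}:
Path 1: S → Y ← J ← B → U
  B is a fork here and B is conditioned on, so the path is blocked at B.
Path 2: S → Y ← B → U
  B is a fork here and B is conditioned on, so the path is blocked at B.
All paths are blocked; S ⊥ U | {B, Y} holds.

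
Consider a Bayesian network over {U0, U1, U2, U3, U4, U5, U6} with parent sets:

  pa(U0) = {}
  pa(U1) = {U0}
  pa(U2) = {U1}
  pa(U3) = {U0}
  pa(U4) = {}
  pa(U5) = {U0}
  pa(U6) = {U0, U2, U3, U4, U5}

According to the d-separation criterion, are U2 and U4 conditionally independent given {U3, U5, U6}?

No

4 paths connect U2 and U4; each must be blocked for d-separation to hold:
  1. U2 ← U1 ← U0 → U3 → U6 ← U4 — U1:chain[open]; U0:fork[open]; U3:chain[blocks]; U6:collider[open] ⇒ blocked
  2. U2 ← U1 ← U0 → U5 → U6 ← U4 — U1:chain[open]; U0:fork[open]; U5:chain[blocks]; U6:collider[open] ⇒ blocked
  3. U2 ← U1 ← U0 → U6 ← U4 — U1:chain[open]; U0:fork[open]; U6:collider[open] ⇒ active
  4. U2 → U6 ← U4 — U6:collider[open] ⇒ active
Since the path U2 ← U1 ← U0 → U6 ← U4 is active, U2 and U4 are not d-separated given {U3, U5, U6}.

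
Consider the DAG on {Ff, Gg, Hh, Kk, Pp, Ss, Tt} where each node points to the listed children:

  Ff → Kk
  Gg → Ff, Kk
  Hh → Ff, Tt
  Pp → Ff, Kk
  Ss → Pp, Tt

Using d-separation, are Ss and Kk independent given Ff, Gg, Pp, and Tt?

Yes

Enumerating the 6 paths from Ss to Kk and testing each for blocking by {Ff, Gg, Pp, Tt}:
  1. Ss → Tt ← Hh → Ff → Kk — Tt:collider[open]; Hh:fork[open]; Ff:chain[blocks] ⇒ blocked
  2. Ss → Tt ← Hh → Ff ← Pp → Kk — Tt:collider[open]; Hh:fork[open]; Ff:collider[open]; Pp:fork[blocks] ⇒ blocked
  3. Ss → Tt ← Hh → Ff ← Gg → Kk — Tt:collider[open]; Hh:fork[open]; Ff:collider[open]; Gg:fork[blocks] ⇒ blocked
  4. Ss → Pp → Ff → Kk — Pp:chain[blocks]; Ff:chain[blocks] ⇒ blocked
  5. Ss → Pp → Ff ← Gg → Kk — Pp:chain[blocks]; Ff:collider[open]; Gg:fork[blocks] ⇒ blocked
  6. Ss → Pp → Kk — Pp:chain[blocks] ⇒ blocked
Since every path is blocked, d-separation holds.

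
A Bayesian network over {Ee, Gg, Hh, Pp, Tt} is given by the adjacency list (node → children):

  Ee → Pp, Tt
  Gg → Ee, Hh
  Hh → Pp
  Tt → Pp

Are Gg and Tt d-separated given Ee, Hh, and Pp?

Yes

Enumerating the 4 paths from Gg to Tt and testing each for blocking by {Ee, Hh, Pp}:
Path 1: Gg → Ee → Tt
  Ee is a chain here and Ee is conditioned on, so the path is blocked at Ee.
Path 2: Gg → Ee → Pp ← Tt
  Ee is a chain here and Ee is conditioned on, so the path is blocked at Ee.
Path 3: Gg → Hh → Pp ← Ee → Tt
  Hh is a chain here and Hh is conditioned on, so the path is blocked at Hh.
Path 4: Gg → Hh → Pp ← Tt
  Hh is a chain here and Hh is conditioned on, so the path is blocked at Hh.
Every path is blocked, so Gg and Tt are d-separated given {Ee, Hh, Pp}.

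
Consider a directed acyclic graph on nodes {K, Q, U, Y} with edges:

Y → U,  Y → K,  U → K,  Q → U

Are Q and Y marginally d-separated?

There are 2 undirected paths between Q and Y; checking each against the conditioning set ∅:
Path 1: Q → U ← Y
  U is a collider here and neither U nor any of its descendants is conditioned on, so the collider stays closed — the path is blocked at U.
Path 2: Q → U → K ← Y
  K is a collider here and neither K nor any of its descendants is conditioned on, so the collider stays closed — the path is blocked at K.
Since every path is blocked, d-separation holds.

Yes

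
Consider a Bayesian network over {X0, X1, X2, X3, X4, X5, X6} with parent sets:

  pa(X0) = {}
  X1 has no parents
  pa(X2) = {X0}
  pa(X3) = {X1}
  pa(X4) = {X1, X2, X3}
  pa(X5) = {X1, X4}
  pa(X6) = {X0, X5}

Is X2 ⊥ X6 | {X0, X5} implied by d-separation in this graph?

4 paths connect X2 and X6; each must be blocked for d-separation to hold:
Path 1: X2 ← X0 → X6
  X0 is a fork here and X0 is conditioned on, so the path is blocked at X0.
Path 2: X2 → X4 ← X3 ← X1 → X5 → X6
  X5 is a chain here and X5 is conditioned on, so the path is blocked at X5.
Path 3: X2 → X4 → X5 → X6
  X5 is a chain here and X5 is conditioned on, so the path is blocked at X5.
Path 4: X2 → X4 ← X1 → X5 → X6
  X5 is a chain here and X5 is conditioned on, so the path is blocked at X5.
Since every path is blocked, d-separation holds.

Yes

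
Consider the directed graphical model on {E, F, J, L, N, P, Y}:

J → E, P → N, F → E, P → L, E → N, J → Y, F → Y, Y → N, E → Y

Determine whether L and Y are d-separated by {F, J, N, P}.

There are 4 undirected paths between L and Y; checking each against the conditioning set {F, J, N, P}:
Path 1: L ← P → N ← Y
  P is a fork here and P is conditioned on, so the path is blocked at P.
Path 2: L ← P → N ← E ← J → Y
  P is a fork here and P is conditioned on, so the path is blocked at P.
Path 3: L ← P → N ← E → Y
  P is a fork here and P is conditioned on, so the path is blocked at P.
Path 4: L ← P → N ← E ← F → Y
  P is a fork here and P is conditioned on, so the path is blocked at P.
Every path is blocked, so L and Y are d-separated given {F, J, N, P}.

Yes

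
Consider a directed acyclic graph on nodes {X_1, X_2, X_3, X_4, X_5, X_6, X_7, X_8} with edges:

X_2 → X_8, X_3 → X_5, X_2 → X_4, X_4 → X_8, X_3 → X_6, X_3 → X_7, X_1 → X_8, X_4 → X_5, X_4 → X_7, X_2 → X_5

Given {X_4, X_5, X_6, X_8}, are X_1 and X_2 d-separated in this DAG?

4 paths connect X_1 and X_2; each must be blocked for d-separation to hold:
Path 1: X_1 → X_8 ← X_2
  X_8 is a collider and X_8 is conditioned on, which opens it — no node blocks this path, so it is active.
Path 2: X_1 → X_8 ← X_4 → X_5 ← X_2
  X_4 is a fork here and X_4 is conditioned on, so the path is blocked at X_4.
Path 3: X_1 → X_8 ← X_4 ← X_2
  X_4 is a chain here and X_4 is conditioned on, so the path is blocked at X_4.
Path 4: X_1 → X_8 ← X_4 → X_7 ← X_3 → X_5 ← X_2
  X_4 is a fork here and X_4 is conditioned on, so the path is blocked at X_4.
Because an active path exists, X_1 and X_2 are not d-separated.

No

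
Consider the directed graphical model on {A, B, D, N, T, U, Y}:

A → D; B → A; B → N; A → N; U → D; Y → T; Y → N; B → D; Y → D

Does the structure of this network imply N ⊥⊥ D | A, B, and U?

No

We examine all 5 paths between N and D:
Path 1: N ← Y → D
  Y is a fork and Y is not conditioned on — no node blocks this path, so it is active.
Path 2: N ← A → D
  A is a fork here and A is conditioned on, so the path is blocked at A.
Path 3: N ← A ← B → D
  A is a chain here and A is conditioned on, so the path is blocked at A.
Path 4: N ← B → A → D
  B is a fork here and B is conditioned on, so the path is blocked at B.
Path 5: N ← B → D
  B is a fork here and B is conditioned on, so the path is blocked at B.
Since the path N ← Y → D is active, N and D are not d-separated given {A, B, U}.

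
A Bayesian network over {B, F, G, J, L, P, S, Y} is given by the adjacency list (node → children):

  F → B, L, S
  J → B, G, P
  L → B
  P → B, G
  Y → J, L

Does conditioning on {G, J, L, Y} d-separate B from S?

We examine all 5 paths between B and S:
Path 1: B ← P → G ← J ← Y → L ← F → S
  J is a chain here and J is conditioned on, so the path is blocked at J.
Path 2: B ← P ← J ← Y → L ← F → S
  J is a chain here and J is conditioned on, so the path is blocked at J.
Path 3: B ← F → S
  F is a fork and F is not conditioned on — no node blocks this path, so it is active.
Path 4: B ← J ← Y → L ← F → S
  J is a chain here and J is conditioned on, so the path is blocked at J.
Path 5: B ← L ← F → S
  L is a chain here and L is conditioned on, so the path is blocked at L.
At least one path is unblocked, so d-separation fails.

No — B and S are not d-separated given {G, J, L, Y}.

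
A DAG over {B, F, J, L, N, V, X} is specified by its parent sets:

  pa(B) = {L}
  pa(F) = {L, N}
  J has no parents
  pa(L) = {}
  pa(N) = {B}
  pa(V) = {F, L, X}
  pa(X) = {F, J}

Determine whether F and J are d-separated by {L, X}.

No — F and J are not d-separated given {L, X}.

4 paths connect F and J; each must be blocked for d-separation to hold:
Path 1: F ← L → V ← X ← J
  L is a fork here and L is conditioned on, so the path is blocked at L.
Path 2: F → V ← X ← J
  V is a collider here and neither V nor any of its descendants is conditioned on, so the collider stays closed — the path is blocked at V.
Path 3: F → X ← J
  X is a collider and X is conditioned on, which opens it — no node blocks this path, so it is active.
Path 4: F ← N ← B ← L → V ← X ← J
  L is a fork here and L is conditioned on, so the path is blocked at L.
At least one path is unblocked, so d-separation fails.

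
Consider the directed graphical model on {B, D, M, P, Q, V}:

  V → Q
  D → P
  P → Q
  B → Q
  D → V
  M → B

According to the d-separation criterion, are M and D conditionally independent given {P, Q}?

Enumerating the 2 paths from M to D and testing each for blocking by {P, Q}:
  1. M → B → Q ← P ← D — B:chain[open]; Q:collider[open]; P:chain[blocks] ⇒ blocked
  2. M → B → Q ← V ← D — B:chain[open]; Q:collider[open]; V:chain[open] ⇒ active
Because an active path exists, M and D are not d-separated.

No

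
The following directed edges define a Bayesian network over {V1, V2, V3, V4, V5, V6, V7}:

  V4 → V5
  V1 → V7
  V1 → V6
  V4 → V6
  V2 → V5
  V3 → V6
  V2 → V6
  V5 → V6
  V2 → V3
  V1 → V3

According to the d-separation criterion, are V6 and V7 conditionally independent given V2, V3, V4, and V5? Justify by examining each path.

We examine all 5 paths between V6 and V7:
Path 1: V6 ← V4 → V5 ← V2 → V3 ← V1 → V7
  V4 is a fork here and V4 is conditioned on, so the path is blocked at V4.
Path 2: V6 ← V1 → V7
  V1 is a fork and V1 is not conditioned on — no node blocks this path, so it is active.
Path 3: V6 ← V3 ← V1 → V7
  V3 is a chain here and V3 is conditioned on, so the path is blocked at V3.
Path 4: V6 ← V5 ← V2 → V3 ← V1 → V7
  V5 is a chain here and V5 is conditioned on, so the path is blocked at V5.
Path 5: V6 ← V2 → V3 ← V1 → V7
  V2 is a fork here and V2 is conditioned on, so the path is blocked at V2.
Since the path V6 ← V1 → V7 is active, V6 and V7 are not d-separated given {V2, V3, V4, V5}.

No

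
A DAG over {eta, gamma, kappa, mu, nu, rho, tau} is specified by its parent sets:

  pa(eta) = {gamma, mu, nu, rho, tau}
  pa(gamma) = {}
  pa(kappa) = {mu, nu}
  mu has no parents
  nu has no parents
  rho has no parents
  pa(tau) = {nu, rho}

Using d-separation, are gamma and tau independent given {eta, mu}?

No

There are 4 undirected paths between gamma and tau; checking each against the conditioning set {eta, mu}:
Path 1: gamma → eta ← rho → tau
  eta is a collider and eta is conditioned on, which opens it; rho is a fork and rho is not conditioned on — no node blocks this path, so it is active.
Path 2: gamma → eta ← tau
  eta is a collider and eta is conditioned on, which opens it — no node blocks this path, so it is active.
Path 3: gamma → eta ← mu → kappa ← nu → tau
  mu is a fork here and mu is conditioned on, so the path is blocked at mu.
Path 4: gamma → eta ← nu → tau
  eta is a collider and eta is conditioned on, which opens it; nu is a fork and nu is not conditioned on — no node blocks this path, so it is active.
Since the path gamma → eta ← rho → tau is active, gamma and tau are not d-separated given {eta, mu}.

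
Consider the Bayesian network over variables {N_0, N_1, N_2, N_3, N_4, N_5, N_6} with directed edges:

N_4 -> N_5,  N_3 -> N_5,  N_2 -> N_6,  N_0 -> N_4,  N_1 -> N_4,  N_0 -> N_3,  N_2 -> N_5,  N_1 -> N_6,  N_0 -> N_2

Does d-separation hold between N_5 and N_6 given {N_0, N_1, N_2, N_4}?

There are 6 undirected paths between N_5 and N_6; checking each against the conditioning set {N_0, N_1, N_2, N_4}:
Path 1: N_5 ← N_4 ← N_1 → N_6
  N_4 is a chain here and N_4 is conditioned on, so the path is blocked at N_4.
Path 2: N_5 ← N_4 ← N_0 → N_2 → N_6
  N_4 is a chain here and N_4 is conditioned on, so the path is blocked at N_4.
Path 3: N_5 ← N_2 ← N_0 → N_4 ← N_1 → N_6
  N_2 is a chain here and N_2 is conditioned on, so the path is blocked at N_2.
Path 4: N_5 ← N_2 → N_6
  N_2 is a fork here and N_2 is conditioned on, so the path is blocked at N_2.
Path 5: N_5 ← N_3 ← N_0 → N_4 ← N_1 → N_6
  N_0 is a fork here and N_0 is conditioned on, so the path is blocked at N_0.
Path 6: N_5 ← N_3 ← N_0 → N_2 → N_6
  N_0 is a fork here and N_0 is conditioned on, so the path is blocked at N_0.
Since every path is blocked, d-separation holds.

Yes — N_5 and N_6 are d-separated given {N_0, N_1, N_2, N_4}.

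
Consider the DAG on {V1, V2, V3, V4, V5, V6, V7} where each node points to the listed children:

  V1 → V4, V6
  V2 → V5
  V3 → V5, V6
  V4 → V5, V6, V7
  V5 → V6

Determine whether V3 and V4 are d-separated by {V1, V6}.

No

We examine all 6 paths between V3 and V4:
  1. V3 → V5 ← V4 — V5:collider[open] ⇒ active
  2. V3 → V5 → V6 ← V1 → V4 — V5:chain[open]; V6:collider[open]; V1:fork[blocks] ⇒ blocked
  3. V3 → V5 → V6 ← V4 — V5:chain[open]; V6:collider[open] ⇒ active
  4. V3 → V6 ← V1 → V4 — V6:collider[open]; V1:fork[blocks] ⇒ blocked
  5. V3 → V6 ← V4 — V6:collider[open] ⇒ active
  6. V3 → V6 ← V5 ← V4 — V6:collider[open]; V5:chain[open] ⇒ active
Because an active path exists, V3 and V4 are not d-separated.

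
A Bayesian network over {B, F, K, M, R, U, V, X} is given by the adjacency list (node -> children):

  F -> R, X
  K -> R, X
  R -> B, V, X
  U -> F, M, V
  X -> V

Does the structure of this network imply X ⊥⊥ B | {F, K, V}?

No

Enumerating the 6 paths from X to B and testing each for blocking by {F, K, V}:
  1. X ← R → B — R:fork[open] ⇒ active
  2. X → V ← R → B — V:collider[open]; R:fork[open] ⇒ active
  3. X → V ← U → F → R → B — V:collider[open]; U:fork[open]; F:chain[blocks]; R:chain[open] ⇒ blocked
  4. X ← K → R → B — K:fork[blocks]; R:chain[open] ⇒ blocked
  5. X ← F → R → B — F:fork[blocks]; R:chain[open] ⇒ blocked
  6. X ← F ← U → V ← R → B — F:chain[blocks]; U:fork[open]; V:collider[open]; R:fork[open] ⇒ blocked
Because an active path exists, X and B are not d-separated.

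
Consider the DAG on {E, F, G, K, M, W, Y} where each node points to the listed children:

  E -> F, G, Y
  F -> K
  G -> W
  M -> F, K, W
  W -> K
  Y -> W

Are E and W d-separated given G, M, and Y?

Yes

There are 6 undirected paths between E and W; checking each against the conditioning set {G, M, Y}:
Path 1: E → F → K ← W
  K is a collider here and neither K nor any of its descendants is conditioned on, so the collider stays closed — the path is blocked at K.
Path 2: E → F → K ← M → W
  K is a collider here and neither K nor any of its descendants is conditioned on, so the collider stays closed — the path is blocked at K.
Path 3: E → F ← M → K ← W
  F is a collider here and neither F nor any of its descendants is conditioned on, so the collider stays closed — the path is blocked at F.
Path 4: E → F ← M → W
  F is a collider here and neither F nor any of its descendants is conditioned on, so the collider stays closed — the path is blocked at F.
Path 5: E → G → W
  G is a chain here and G is conditioned on, so the path is blocked at G.
Path 6: E → Y → W
  Y is a chain here and Y is conditioned on, so the path is blocked at Y.
Every path is blocked, so E and W are d-separated given {G, M, Y}.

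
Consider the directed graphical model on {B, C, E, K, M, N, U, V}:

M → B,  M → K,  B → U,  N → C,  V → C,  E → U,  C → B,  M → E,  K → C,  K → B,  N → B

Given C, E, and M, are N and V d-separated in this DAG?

No

5 paths connect N and V; each must be blocked for d-separation to hold:
Path 1: N → B ← K → C ← V
  B is a collider here and neither B nor any of its descendants is conditioned on, so the collider stays closed — the path is blocked at B.
Path 2: N → B → U ← E ← M → K → C ← V
  U is a collider here and neither U nor any of its descendants is conditioned on, so the collider stays closed — the path is blocked at U.
Path 3: N → B ← M → K → C ← V
  B is a collider here and neither B nor any of its descendants is conditioned on, so the collider stays closed — the path is blocked at B.
Path 4: N → B ← C ← V
  B is a collider here and neither B nor any of its descendants is conditioned on, so the collider stays closed — the path is blocked at B.
Path 5: N → C ← V
  C is a collider and C is conditioned on, which opens it — no node blocks this path, so it is active.
Because an active path exists, N and V are not d-separated.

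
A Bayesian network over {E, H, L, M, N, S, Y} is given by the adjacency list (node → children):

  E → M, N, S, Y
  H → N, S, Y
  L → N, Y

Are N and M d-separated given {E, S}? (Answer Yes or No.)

Yes — N and M are d-separated given {E, S}.

Enumerating the 5 paths from N to M and testing each for blocking by {E, S}:
Path 1: N ← H → Y ← E → M
  Y is a collider here and neither Y nor any of its descendants is conditioned on, so the collider stays closed — the path is blocked at Y.
Path 2: N ← H → S ← E → M
  E is a fork here and E is conditioned on, so the path is blocked at E.
Path 3: N ← L → Y ← H → S ← E → M
  Y is a collider here and neither Y nor any of its descendants is conditioned on, so the collider stays closed — the path is blocked at Y.
Path 4: N ← L → Y ← E → M
  Y is a collider here and neither Y nor any of its descendants is conditioned on, so the collider stays closed — the path is blocked at Y.
Path 5: N ← E → M
  E is a fork here and E is conditioned on, so the path is blocked at E.
All paths are blocked; N ⊥ M | {E, S} holds.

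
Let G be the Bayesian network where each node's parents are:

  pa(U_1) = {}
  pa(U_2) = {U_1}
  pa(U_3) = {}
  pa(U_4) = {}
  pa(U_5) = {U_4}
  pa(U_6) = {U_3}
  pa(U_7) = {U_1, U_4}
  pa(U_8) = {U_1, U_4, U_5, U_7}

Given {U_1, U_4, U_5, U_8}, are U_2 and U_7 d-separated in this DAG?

Yes — U_2 and U_7 are d-separated given {U_1, U_4, U_5, U_8}.

Enumerating the 4 paths from U_2 to U_7 and testing each for blocking by {U_1, U_4, U_5, U_8}:
Path 1: U_2 ← U_1 → U_7
  U_1 is a fork here and U_1 is conditioned on, so the path is blocked at U_1.
Path 2: U_2 ← U_1 → U_8 ← U_7
  U_1 is a fork here and U_1 is conditioned on, so the path is blocked at U_1.
Path 3: U_2 ← U_1 → U_8 ← U_4 → U_7
  U_1 is a fork here and U_1 is conditioned on, so the path is blocked at U_1.
Path 4: U_2 ← U_1 → U_8 ← U_5 ← U_4 → U_7
  U_1 is a fork here and U_1 is conditioned on, so the path is blocked at U_1.
Since every path is blocked, d-separation holds.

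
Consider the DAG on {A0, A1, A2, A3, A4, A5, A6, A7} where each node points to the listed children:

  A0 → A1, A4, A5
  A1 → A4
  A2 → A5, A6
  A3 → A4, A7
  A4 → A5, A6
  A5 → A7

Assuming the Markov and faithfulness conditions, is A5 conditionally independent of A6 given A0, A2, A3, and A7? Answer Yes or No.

No — A5 and A6 are not d-separated given {A0, A2, A3, A7}.

We examine all 5 paths between A5 and A6:
  1. A5 ← A2 → A6 — A2:fork[blocks] ⇒ blocked
  2. A5 ← A0 → A1 → A4 → A6 — A0:fork[blocks]; A1:chain[open]; A4:chain[open] ⇒ blocked
  3. A5 ← A0 → A4 → A6 — A0:fork[blocks]; A4:chain[open] ⇒ blocked
  4. A5 ← A4 → A6 — A4:fork[open] ⇒ active
  5. A5 → A7 ← A3 → A4 → A6 — A7:collider[open]; A3:fork[blocks]; A4:chain[open] ⇒ blocked
At least one path is unblocked, so d-separation fails.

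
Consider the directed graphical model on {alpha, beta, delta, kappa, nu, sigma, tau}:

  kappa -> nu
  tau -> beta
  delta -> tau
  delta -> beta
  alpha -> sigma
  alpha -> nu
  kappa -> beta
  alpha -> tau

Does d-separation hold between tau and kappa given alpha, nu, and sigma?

3 paths connect tau and kappa; each must be blocked for d-separation to hold:
  1. tau ← delta → beta ← kappa — delta:fork[open]; beta:collider[blocks] ⇒ blocked
  2. tau → beta ← kappa — beta:collider[blocks] ⇒ blocked
  3. tau ← alpha → nu ← kappa — alpha:fork[blocks]; nu:collider[open] ⇒ blocked
All paths are blocked; tau ⊥ kappa | {alpha, nu, sigma} holds.

Yes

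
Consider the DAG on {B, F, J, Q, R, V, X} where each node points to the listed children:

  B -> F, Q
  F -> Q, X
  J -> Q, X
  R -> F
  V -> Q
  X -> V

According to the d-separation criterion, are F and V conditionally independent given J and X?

There are 6 undirected paths between F and V; checking each against the conditioning set {J, X}:
  1. F → Q ← J → X → V — Q:collider[blocks]; J:fork[blocks]; X:chain[blocks] ⇒ blocked
  2. F → Q ← V — Q:collider[blocks] ⇒ blocked
  3. F → X ← J → Q ← V — X:collider[open]; J:fork[blocks]; Q:collider[blocks] ⇒ blocked
  4. F → X → V — X:chain[blocks] ⇒ blocked
  5. F ← B → Q ← J → X → V — B:fork[open]; Q:collider[blocks]; J:fork[blocks]; X:chain[blocks] ⇒ blocked
  6. F ← B → Q ← V — B:fork[open]; Q:collider[blocks] ⇒ blocked
Every path is blocked, so F and V are d-separated given {J, X}.

Yes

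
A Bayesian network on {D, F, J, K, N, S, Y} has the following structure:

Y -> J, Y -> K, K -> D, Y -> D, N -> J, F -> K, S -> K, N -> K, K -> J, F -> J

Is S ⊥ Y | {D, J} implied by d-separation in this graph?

5 paths connect S and Y; each must be blocked for d-separation to hold:
  1. S → K ← F → J ← Y — K:collider[open]; F:fork[open]; J:collider[open] ⇒ active
  2. S → K → J ← Y — K:chain[open]; J:collider[open] ⇒ active
  3. S → K → D ← Y — K:chain[open]; D:collider[open] ⇒ active
  4. S → K ← Y — K:collider[open] ⇒ active
  5. S → K ← N → J ← Y — K:collider[open]; N:fork[open]; J:collider[open] ⇒ active
At least one path is unblocked, so d-separation fails.

No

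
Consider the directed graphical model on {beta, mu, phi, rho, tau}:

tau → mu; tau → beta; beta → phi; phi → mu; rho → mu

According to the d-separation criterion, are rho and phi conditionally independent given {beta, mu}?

2 paths connect rho and phi; each must be blocked for d-separation to hold:
Path 1: rho → mu ← tau → beta → phi
  beta is a chain here and beta is conditioned on, so the path is blocked at beta.
Path 2: rho → mu ← phi
  mu is a collider and mu is conditioned on, which opens it — no node blocks this path, so it is active.
Since the path rho → mu ← phi is active, rho and phi are not d-separated given {beta, mu}.

No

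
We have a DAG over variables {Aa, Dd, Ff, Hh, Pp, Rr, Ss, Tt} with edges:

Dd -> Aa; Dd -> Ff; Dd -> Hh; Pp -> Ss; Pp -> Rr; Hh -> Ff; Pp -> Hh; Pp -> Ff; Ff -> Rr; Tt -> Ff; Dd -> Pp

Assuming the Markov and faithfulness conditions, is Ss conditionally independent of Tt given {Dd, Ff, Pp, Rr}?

Yes — Ss and Tt are d-separated given {Dd, Ff, Pp, Rr}.

We examine all 6 paths between Ss and Tt:
  1. Ss ← Pp ← Dd → Ff ← Tt — Pp:chain[blocks]; Dd:fork[blocks]; Ff:collider[open] ⇒ blocked
  2. Ss ← Pp ← Dd → Hh → Ff ← Tt — Pp:chain[blocks]; Dd:fork[blocks]; Hh:chain[open]; Ff:collider[open] ⇒ blocked
  3. Ss ← Pp → Rr ← Ff ← Tt — Pp:fork[blocks]; Rr:collider[open]; Ff:chain[blocks] ⇒ blocked
  4. Ss ← Pp → Ff ← Tt — Pp:fork[blocks]; Ff:collider[open] ⇒ blocked
  5. Ss ← Pp → Hh ← Dd → Ff ← Tt — Pp:fork[blocks]; Hh:collider[open]; Dd:fork[blocks]; Ff:collider[open] ⇒ blocked
  6. Ss ← Pp → Hh → Ff ← Tt — Pp:fork[blocks]; Hh:chain[open]; Ff:collider[open] ⇒ blocked
Every path is blocked, so Ss and Tt are d-separated given {Dd, Ff, Pp, Rr}.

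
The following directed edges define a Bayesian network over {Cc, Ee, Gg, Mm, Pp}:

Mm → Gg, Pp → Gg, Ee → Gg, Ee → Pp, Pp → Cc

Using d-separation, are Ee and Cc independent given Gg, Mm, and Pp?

Yes

Enumerating the 2 paths from Ee to Cc and testing each for blocking by {Gg, Mm, Pp}:
Path 1: Ee → Gg ← Pp → Cc
  Pp is a fork here and Pp is conditioned on, so the path is blocked at Pp.
Path 2: Ee → Pp → Cc
  Pp is a chain here and Pp is conditioned on, so the path is blocked at Pp.
All paths are blocked; Ee ⊥ Cc | {Gg, Mm, Pp} holds.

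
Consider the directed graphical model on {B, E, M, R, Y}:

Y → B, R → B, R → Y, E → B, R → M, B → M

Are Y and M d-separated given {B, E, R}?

Yes — Y and M are d-separated given {B, E, R}.

Enumerating the 4 paths from Y to M and testing each for blocking by {B, E, R}:
Path 1: Y → B → M
  B is a chain here and B is conditioned on, so the path is blocked at B.
Path 2: Y → B ← R → M
  R is a fork here and R is conditioned on, so the path is blocked at R.
Path 3: Y ← R → M
  R is a fork here and R is conditioned on, so the path is blocked at R.
Path 4: Y ← R → B → M
  R is a fork here and R is conditioned on, so the path is blocked at R.
Every path is blocked, so Y and M are d-separated given {B, E, R}.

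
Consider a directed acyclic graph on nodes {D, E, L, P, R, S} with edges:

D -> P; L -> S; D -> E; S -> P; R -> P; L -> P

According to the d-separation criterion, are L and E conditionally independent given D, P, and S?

There are 2 undirected paths between L and E; checking each against the conditioning set {D, P, S}:
Path 1: L → S → P ← D → E
  S is a chain here and S is conditioned on, so the path is blocked at S.
Path 2: L → P ← D → E
  D is a fork here and D is conditioned on, so the path is blocked at D.
Every path is blocked, so L and E are d-separated given {D, P, S}.

Yes — L and E are d-separated given {D, P, S}.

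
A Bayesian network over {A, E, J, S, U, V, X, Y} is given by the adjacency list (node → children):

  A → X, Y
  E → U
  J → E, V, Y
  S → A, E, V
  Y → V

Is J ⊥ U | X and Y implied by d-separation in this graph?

No

5 paths connect J and U; each must be blocked for d-separation to hold:
  1. J → E → U — E:chain[open] ⇒ active
  2. J → Y → V ← S → E → U — Y:chain[blocks]; V:collider[blocks]; S:fork[open]; E:chain[open] ⇒ blocked
  3. J → Y ← A ← S → E → U — Y:collider[open]; A:chain[open]; S:fork[open]; E:chain[open] ⇒ active
  4. J → V ← S → E → U — V:collider[blocks]; S:fork[open]; E:chain[open] ⇒ blocked
  5. J → V ← Y ← A ← S → E → U — V:collider[blocks]; Y:chain[blocks]; A:chain[open]; S:fork[open]; E:chain[open] ⇒ blocked
Because an active path exists, J and U are not d-separated.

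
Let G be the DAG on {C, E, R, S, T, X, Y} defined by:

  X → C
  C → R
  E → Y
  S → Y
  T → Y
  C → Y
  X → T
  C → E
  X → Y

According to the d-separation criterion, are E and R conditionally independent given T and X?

No

We examine all 4 paths between E and R:
Path 1: E → Y ← C → R
  Y is a collider here and neither Y nor any of its descendants is conditioned on, so the collider stays closed — the path is blocked at Y.
Path 2: E → Y ← X → C → R
  Y is a collider here and neither Y nor any of its descendants is conditioned on, so the collider stays closed — the path is blocked at Y.
Path 3: E → Y ← T ← X → C → R
  Y is a collider here and neither Y nor any of its descendants is conditioned on, so the collider stays closed — the path is blocked at Y.
Path 4: E ← C → R
  C is a fork and C is not conditioned on — no node blocks this path, so it is active.
Since the path E ← C → R is active, E and R are not d-separated given {T, X}.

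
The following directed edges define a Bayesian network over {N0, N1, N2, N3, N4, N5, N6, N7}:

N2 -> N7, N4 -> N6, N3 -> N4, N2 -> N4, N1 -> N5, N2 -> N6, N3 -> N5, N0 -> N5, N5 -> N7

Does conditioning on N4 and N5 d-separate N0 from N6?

No

We examine all 4 paths between N0 and N6:
  1. N0 → N5 ← N3 → N4 ← N2 → N6 — N5:collider[open]; N3:fork[open]; N4:collider[open]; N2:fork[open] ⇒ active
  2. N0 → N5 ← N3 → N4 → N6 — N5:collider[open]; N3:fork[open]; N4:chain[blocks] ⇒ blocked
  3. N0 → N5 → N7 ← N2 → N4 → N6 — N5:chain[blocks]; N7:collider[blocks]; N2:fork[open]; N4:chain[blocks] ⇒ blocked
  4. N0 → N5 → N7 ← N2 → N6 — N5:chain[blocks]; N7:collider[blocks]; N2:fork[open] ⇒ blocked
At least one path is unblocked, so d-separation fails.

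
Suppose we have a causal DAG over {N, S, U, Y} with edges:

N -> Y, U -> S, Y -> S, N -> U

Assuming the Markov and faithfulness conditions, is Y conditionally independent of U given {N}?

We examine all 2 paths between Y and U:
Path 1: Y ← N → U
  N is a fork here and N is conditioned on, so the path is blocked at N.
Path 2: Y → S ← U
  S is a collider here and neither S nor any of its descendants is conditioned on, so the collider stays closed — the path is blocked at S.
All paths are blocked; Y ⊥ U | {N} holds.

Yes — Y and U are d-separated given {N}.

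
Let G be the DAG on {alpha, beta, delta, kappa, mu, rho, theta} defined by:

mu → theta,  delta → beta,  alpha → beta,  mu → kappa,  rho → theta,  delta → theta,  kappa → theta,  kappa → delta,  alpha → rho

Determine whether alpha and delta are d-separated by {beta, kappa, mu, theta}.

4 paths connect alpha and delta; each must be blocked for d-separation to hold:
Path 1: alpha → rho → theta ← kappa → delta
  kappa is a fork here and kappa is conditioned on, so the path is blocked at kappa.
Path 2: alpha → rho → theta ← mu → kappa → delta
  mu is a fork here and mu is conditioned on, so the path is blocked at mu.
Path 3: alpha → rho → theta ← delta
  rho is a chain and rho is not conditioned on; theta is a collider and theta is conditioned on, which opens it — no node blocks this path, so it is active.
Path 4: alpha → beta ← delta
  beta is a collider and beta is conditioned on, which opens it — no node blocks this path, so it is active.
Since the path alpha → rho → theta ← delta is active, alpha and delta are not d-separated given {beta, kappa, mu, theta}.

No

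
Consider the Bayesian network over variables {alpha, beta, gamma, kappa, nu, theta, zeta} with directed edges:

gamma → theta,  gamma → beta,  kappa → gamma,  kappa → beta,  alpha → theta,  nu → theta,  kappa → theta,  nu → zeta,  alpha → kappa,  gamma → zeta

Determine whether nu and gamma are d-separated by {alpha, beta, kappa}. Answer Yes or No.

Yes — nu and gamma are d-separated given {alpha, beta, kappa}.

There are 6 undirected paths between nu and gamma; checking each against the conditioning set {alpha, beta, kappa}:
Path 1: nu → theta ← kappa → gamma
  theta is a collider here and neither theta nor any of its descendants is conditioned on, so the collider stays closed — the path is blocked at theta.
Path 2: nu → theta ← kappa → beta ← gamma
  theta is a collider here and neither theta nor any of its descendants is conditioned on, so the collider stays closed — the path is blocked at theta.
Path 3: nu → theta ← alpha → kappa → gamma
  theta is a collider here and neither theta nor any of its descendants is conditioned on, so the collider stays closed — the path is blocked at theta.
Path 4: nu → theta ← alpha → kappa → beta ← gamma
  theta is a collider here and neither theta nor any of its descendants is conditioned on, so the collider stays closed — the path is blocked at theta.
Path 5: nu → theta ← gamma
  theta is a collider here and neither theta nor any of its descendants is conditioned on, so the collider stays closed — the path is blocked at theta.
Path 6: nu → zeta ← gamma
  zeta is a collider here and neither zeta nor any of its descendants is conditioned on, so the collider stays closed — the path is blocked at zeta.
Every path is blocked, so nu and gamma are d-separated given {alpha, beta, kappa}.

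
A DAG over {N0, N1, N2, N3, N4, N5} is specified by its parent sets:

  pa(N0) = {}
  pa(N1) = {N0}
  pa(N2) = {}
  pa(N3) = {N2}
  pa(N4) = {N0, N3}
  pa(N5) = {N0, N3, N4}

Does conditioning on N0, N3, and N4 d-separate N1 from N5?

Yes

Enumerating the 3 paths from N1 to N5 and testing each for blocking by {N0, N3, N4}:
  1. N1 ← N0 → N4 ← N3 → N5 — N0:fork[blocks]; N4:collider[open]; N3:fork[blocks] ⇒ blocked
  2. N1 ← N0 → N4 → N5 — N0:fork[blocks]; N4:chain[blocks] ⇒ blocked
  3. N1 ← N0 → N5 — N0:fork[blocks] ⇒ blocked
Every path is blocked, so N1 and N5 are d-separated given {N0, N3, N4}.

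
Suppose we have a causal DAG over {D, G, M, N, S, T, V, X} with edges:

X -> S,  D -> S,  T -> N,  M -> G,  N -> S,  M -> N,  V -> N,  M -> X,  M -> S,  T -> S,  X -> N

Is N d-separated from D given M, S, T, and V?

Enumerating the 6 paths from N to D and testing each for blocking by {M, S, T, V}:
  1. N ← M → S ← D — M:fork[blocks]; S:collider[open] ⇒ blocked
  2. N ← M → X → S ← D — M:fork[blocks]; X:chain[open]; S:collider[open] ⇒ blocked
  3. N → S ← D — S:collider[open] ⇒ active
  4. N ← X ← M → S ← D — X:chain[open]; M:fork[blocks]; S:collider[open] ⇒ blocked
  5. N ← X → S ← D — X:fork[open]; S:collider[open] ⇒ active
  6. N ← T → S ← D — T:fork[blocks]; S:collider[open] ⇒ blocked
Since the path N → S ← D is active, N and D are not d-separated given {M, S, T, V}.

No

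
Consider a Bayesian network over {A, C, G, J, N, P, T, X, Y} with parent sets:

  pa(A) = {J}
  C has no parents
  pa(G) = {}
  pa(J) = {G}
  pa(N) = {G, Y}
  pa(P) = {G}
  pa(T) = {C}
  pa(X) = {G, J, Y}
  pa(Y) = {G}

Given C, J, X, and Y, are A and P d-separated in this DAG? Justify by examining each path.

Yes — A and P are d-separated given {C, J, X, Y}.

4 paths connect A and P; each must be blocked for d-separation to hold:
Path 1: A ← J → X ← Y ← G → P
  J is a fork here and J is conditioned on, so the path is blocked at J.
Path 2: A ← J → X ← Y → N ← G → P
  J is a fork here and J is conditioned on, so the path is blocked at J.
Path 3: A ← J → X ← G → P
  J is a fork here and J is conditioned on, so the path is blocked at J.
Path 4: A ← J ← G → P
  J is a chain here and J is conditioned on, so the path is blocked at J.
All paths are blocked; A ⊥ P | {C, J, X, Y} holds.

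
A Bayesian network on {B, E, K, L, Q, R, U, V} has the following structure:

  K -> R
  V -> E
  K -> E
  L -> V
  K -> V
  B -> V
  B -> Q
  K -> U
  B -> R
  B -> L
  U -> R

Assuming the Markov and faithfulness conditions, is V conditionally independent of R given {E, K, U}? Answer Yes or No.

No

There are 6 undirected paths between V and R; checking each against the conditioning set {E, K, U}:
  1. V ← K → U → R — K:fork[blocks]; U:chain[blocks] ⇒ blocked
  2. V ← K → R — K:fork[blocks] ⇒ blocked
  3. V ← L ← B → R — L:chain[open]; B:fork[open] ⇒ active
  4. V → E ← K → U → R — E:collider[open]; K:fork[blocks]; U:chain[blocks] ⇒ blocked
  5. V → E ← K → R — E:collider[open]; K:fork[blocks] ⇒ blocked
  6. V ← B → R — B:fork[open] ⇒ active
Since the path V ← L ← B → R is active, V and R are not d-separated given {E, K, U}.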